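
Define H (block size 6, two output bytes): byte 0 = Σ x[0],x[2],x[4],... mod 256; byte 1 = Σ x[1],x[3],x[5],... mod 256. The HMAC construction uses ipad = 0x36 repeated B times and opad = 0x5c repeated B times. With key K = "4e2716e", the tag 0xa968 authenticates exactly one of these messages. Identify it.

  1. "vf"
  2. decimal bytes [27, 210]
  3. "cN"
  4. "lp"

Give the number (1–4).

Key "4e2716e" = 34 65 32 37 31 36 65 is 7 bytes > B = 6, so hash it first: H(key) = fc d2, then zero-pad to 6 bytes: K' = fc d2 00 00 00 00.
K' ⊕ ipad = ca e4 36 36 36 36; K' ⊕ opad = a0 8e 5c 5c 5c 5c.
m1: inner = H(ca e4 36 36 36 36 76 66) = ac b6; tag = H(a0 8e 5c 5c 5c 5c ac b6) = 04fc
m2: inner = H(ca e4 36 36 36 36 1b d2) = 51 22; tag = H(a0 8e 5c 5c 5c 5c 51 22) = a968 ← matches
m3: inner = H(ca e4 36 36 36 36 63 4e) = 99 9e; tag = H(a0 8e 5c 5c 5c 5c 99 9e) = f1e4
m4: inner = H(ca e4 36 36 36 36 6c 70) = a2 c0; tag = H(a0 8e 5c 5c 5c 5c a2 c0) = fa06

2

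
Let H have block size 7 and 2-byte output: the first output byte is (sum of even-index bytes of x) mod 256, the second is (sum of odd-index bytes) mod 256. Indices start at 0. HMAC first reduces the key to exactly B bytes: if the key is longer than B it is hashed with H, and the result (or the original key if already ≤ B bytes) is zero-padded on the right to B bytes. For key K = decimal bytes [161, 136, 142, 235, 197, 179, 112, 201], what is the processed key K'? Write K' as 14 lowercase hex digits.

64ef0000000000

|K| = 8 > B = 7, so first hash the key.
H(K): even-index sum = 612 mod 256 = 100; odd-index sum = 751 mod 256 = 239 → 64 ef.
Zero-pad H(K) = 64 ef to 7 bytes: K' = 64 ef 00 00 00 00 00.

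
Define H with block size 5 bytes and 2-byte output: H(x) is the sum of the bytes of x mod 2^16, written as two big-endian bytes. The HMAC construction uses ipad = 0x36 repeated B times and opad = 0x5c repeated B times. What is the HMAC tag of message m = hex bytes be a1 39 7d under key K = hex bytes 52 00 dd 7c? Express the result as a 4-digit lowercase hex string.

0185

Key hex bytes 52 00 dd 7c is 4 bytes ≤ B = 5; zero-pad to 5 bytes: K' = 52 00 dd 7c 00.
K' ⊕ ipad = 64 36 eb 4a 36.  K' ⊕ opad = 0e 5c 81 20 5c.
Inner input = (K'⊕ipad) ∥ m = 64 36 eb 4a 36 ∥ be a1 39 7d.
Inner hash: sum = 100+54+235+74+54+190+161+57+125 = 1050 → 04 1a.
Outer input = (K'⊕opad) ∥ inner = 0e 5c 81 20 5c ∥ 04 1a.
Outer hash (tag): sum = 14+92+129+32+92+4+26 = 389 → 01 85.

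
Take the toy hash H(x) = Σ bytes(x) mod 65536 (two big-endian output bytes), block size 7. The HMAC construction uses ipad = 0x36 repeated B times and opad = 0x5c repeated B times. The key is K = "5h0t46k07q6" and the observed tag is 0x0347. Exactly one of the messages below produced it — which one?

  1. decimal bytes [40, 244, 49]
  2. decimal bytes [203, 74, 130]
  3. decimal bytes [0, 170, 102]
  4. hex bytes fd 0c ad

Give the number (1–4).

Key "5h0t46k07q6" = 35 68 30 74 34 36 6b 30 37 71 36 is 11 bytes > B = 7, so hash it first: H(key) = 03 24, then zero-pad to 7 bytes: K' = 03 24 00 00 00 00 00.
K' ⊕ ipad = 35 12 36 36 36 36 36; K' ⊕ opad = 5f 78 5c 5c 5c 5c 5c.
m1: inner = H(35 12 36 36 36 36 36 28 f4 31) = 02 a2; tag = H(5f 78 5c 5c 5c 5c 5c 02 a2) = 0347 ← matches
m2: inner = H(35 12 36 36 36 36 36 cb 4a 82) = 02 ec; tag = H(5f 78 5c 5c 5c 5c 5c 02 ec) = 0391
m3: inner = H(35 12 36 36 36 36 36 00 aa 66) = 02 65; tag = H(5f 78 5c 5c 5c 5c 5c 02 65) = 030a
m4: inner = H(35 12 36 36 36 36 36 fd 0c ad) = 03 0b; tag = H(5f 78 5c 5c 5c 5c 5c 03 0b) = 02b1

1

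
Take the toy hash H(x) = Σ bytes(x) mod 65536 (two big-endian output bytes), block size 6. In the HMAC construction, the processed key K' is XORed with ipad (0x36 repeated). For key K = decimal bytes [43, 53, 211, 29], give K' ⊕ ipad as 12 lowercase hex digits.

1d03e52b3636

Key decimal bytes [43, 53, 211, 29] = 2b 35 d3 1d is 4 bytes ≤ B = 6; zero-pad to 6 bytes: K' = 2b 35 d3 1d 00 00.
XOR each byte with 0x36: 2b⊕36=1d, 35⊕36=03, d3⊕36=e5, 1d⊕36=2b, 00⊕36=36, 00⊕36=36.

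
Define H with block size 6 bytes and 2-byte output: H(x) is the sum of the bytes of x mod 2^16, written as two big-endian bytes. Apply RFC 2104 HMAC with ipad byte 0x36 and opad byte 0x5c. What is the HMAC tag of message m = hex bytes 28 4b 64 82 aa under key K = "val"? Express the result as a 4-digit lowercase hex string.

0244

Key "val" = 76 61 6c is 3 bytes ≤ B = 6; zero-pad to 6 bytes: K' = 76 61 6c 00 00 00.
K' ⊕ ipad = 40 57 5a 36 36 36.  K' ⊕ opad = 2a 3d 30 5c 5c 5c.
Inner input = (K'⊕ipad) ∥ m = 40 57 5a 36 36 36 ∥ 28 4b 64 82 aa.
Inner hash: sum = 64+87+90+54+54+54+40+75+100+130+170 = 918 → 03 96.
Outer input = (K'⊕opad) ∥ inner = 2a 3d 30 5c 5c 5c ∥ 03 96.
Outer hash (tag): sum = 42+61+48+92+92+92+3+150 = 580 → 02 44.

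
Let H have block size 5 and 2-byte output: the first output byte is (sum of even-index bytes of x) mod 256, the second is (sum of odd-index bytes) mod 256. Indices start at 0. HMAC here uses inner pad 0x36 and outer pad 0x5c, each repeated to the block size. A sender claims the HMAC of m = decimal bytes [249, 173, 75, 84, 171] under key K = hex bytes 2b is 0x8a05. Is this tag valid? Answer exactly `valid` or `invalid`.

Key hex bytes 2b is 1 byte ≤ B = 5; zero-pad to 5 bytes: K' = 2b 00 00 00 00.
K' ⊕ ipad = 1d 36 36 36 36; K' ⊕ opad = 77 5c 5c 5c 5c.
Inner hash: even-index sum = 394 mod 256 = 138; odd-index sum = 603 mod 256 = 91 → 8a 5b.
Outer hash (recomputed tag): even-index sum = 394 mod 256 = 138; odd-index sum = 322 mod 256 = 66 → 8a 42.
Recomputed tag = 8a42; claimed = 8a05 → mismatch.

invalid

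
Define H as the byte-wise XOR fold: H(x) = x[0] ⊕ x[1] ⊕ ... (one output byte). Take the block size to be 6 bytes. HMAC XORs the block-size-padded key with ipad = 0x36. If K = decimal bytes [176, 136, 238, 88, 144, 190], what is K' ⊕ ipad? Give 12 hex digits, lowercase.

86bed86ea688

Key decimal bytes [176, 136, 238, 88, 144, 190] = b0 88 ee 58 90 be is exactly B = 6 bytes: K' = b0 88 ee 58 90 be.
XOR each byte with 0x36: b0⊕36=86, 88⊕36=be, ee⊕36=d8, 58⊕36=6e, 90⊕36=a6, be⊕36=88.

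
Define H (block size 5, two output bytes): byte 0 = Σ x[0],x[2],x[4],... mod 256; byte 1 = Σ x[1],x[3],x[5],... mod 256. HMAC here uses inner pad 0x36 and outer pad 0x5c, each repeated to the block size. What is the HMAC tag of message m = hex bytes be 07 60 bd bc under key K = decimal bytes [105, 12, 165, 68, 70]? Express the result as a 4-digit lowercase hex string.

Key decimal bytes [105, 12, 165, 68, 70] = 69 0c a5 44 46 is exactly B = 5 bytes: K' = 69 0c a5 44 46.
K' ⊕ ipad = 5f 3a 93 72 70.  K' ⊕ opad = 35 50 f9 18 1a.
Inner input = (K'⊕ipad) ∥ m = 5f 3a 93 72 70 ∥ be 07 60 bd bc.
Inner hash: even-index sum = 550 mod 256 = 38; odd-index sum = 646 mod 256 = 134 → 26 86.
Outer input = (K'⊕opad) ∥ inner = 35 50 f9 18 1a ∥ 26 86.
Outer hash (tag): even-index sum = 462 mod 256 = 206; odd-index sum = 142 mod 256 = 142 → ce 8e.

ce8e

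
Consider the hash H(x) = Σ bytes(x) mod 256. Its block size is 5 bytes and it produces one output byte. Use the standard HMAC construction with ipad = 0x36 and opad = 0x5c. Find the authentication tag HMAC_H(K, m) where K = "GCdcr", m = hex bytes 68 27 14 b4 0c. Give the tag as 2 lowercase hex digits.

Key "GCdcr" = 47 43 64 63 72 is exactly B = 5 bytes: K' = 47 43 64 63 72.
K' ⊕ ipad = 71 75 52 55 44.  K' ⊕ opad = 1b 1f 38 3f 2e.
Inner input = (K'⊕ipad) ∥ m = 71 75 52 55 44 ∥ 68 27 14 b4 0c.
Inner hash: sum = 113+117+82+85+68+104+39+20+180+12 = 820; mod 256 = 52 → 34.
Outer input = (K'⊕opad) ∥ inner = 1b 1f 38 3f 2e ∥ 34.
Outer hash (tag): sum = 27+31+56+63+46+52 = 275; mod 256 = 19 → 13.

13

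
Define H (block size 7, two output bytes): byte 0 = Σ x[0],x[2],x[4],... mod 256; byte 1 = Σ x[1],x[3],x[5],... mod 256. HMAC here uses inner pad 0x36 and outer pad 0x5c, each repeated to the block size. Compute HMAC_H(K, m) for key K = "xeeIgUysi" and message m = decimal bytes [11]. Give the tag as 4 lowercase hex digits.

Key "xeeIgUysi" = 78 65 65 49 67 55 79 73 69 is 9 bytes > B = 7, so hash it first: H(key) = 26 76, then zero-pad to 7 bytes: K' = 26 76 00 00 00 00 00.
K' ⊕ ipad = 10 40 36 36 36 36 36.  K' ⊕ opad = 7a 2a 5c 5c 5c 5c 5c.
Inner input = (K'⊕ipad) ∥ m = 10 40 36 36 36 36 36 ∥ 0b.
Inner hash: even-index sum = 178 mod 256 = 178; odd-index sum = 183 mod 256 = 183 → b2 b7.
Outer input = (K'⊕opad) ∥ inner = 7a 2a 5c 5c 5c 5c 5c ∥ b2 b7.
Outer hash (tag): even-index sum = 581 mod 256 = 69; odd-index sum = 404 mod 256 = 148 → 45 94.

4594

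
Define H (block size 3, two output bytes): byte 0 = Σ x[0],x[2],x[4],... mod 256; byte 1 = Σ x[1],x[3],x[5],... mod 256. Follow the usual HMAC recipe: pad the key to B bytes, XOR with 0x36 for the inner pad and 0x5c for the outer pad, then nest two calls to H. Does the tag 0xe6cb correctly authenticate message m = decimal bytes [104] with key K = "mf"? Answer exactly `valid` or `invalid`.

invalid

Key "mf" = 6d 66 is 2 bytes ≤ B = 3; zero-pad to 3 bytes: K' = 6d 66 00.
K' ⊕ ipad = 5b 50 36; K' ⊕ opad = 31 3a 5c.
Inner hash: even-index sum = 145 mod 256 = 145; odd-index sum = 184 mod 256 = 184 → 91 b8.
Outer hash (recomputed tag): even-index sum = 325 mod 256 = 69; odd-index sum = 203 mod 256 = 203 → 45 cb.
Recomputed tag = 45cb; claimed = e6cb → mismatch.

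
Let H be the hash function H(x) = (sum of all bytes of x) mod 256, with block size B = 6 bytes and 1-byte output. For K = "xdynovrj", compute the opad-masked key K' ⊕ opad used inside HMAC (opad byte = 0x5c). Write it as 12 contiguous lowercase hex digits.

d85c5c5c5c5c

Key "xdynovrj" = 78 64 79 6e 6f 76 72 6a is 8 bytes > B = 6, so hash it first: H(key) = 84, then zero-pad to 6 bytes: K' = 84 00 00 00 00 00.
XOR each byte with 0x5c: 84⊕5c=d8, 00⊕5c=5c, 00⊕5c=5c, 00⊕5c=5c, 00⊕5c=5c, 00⊕5c=5c.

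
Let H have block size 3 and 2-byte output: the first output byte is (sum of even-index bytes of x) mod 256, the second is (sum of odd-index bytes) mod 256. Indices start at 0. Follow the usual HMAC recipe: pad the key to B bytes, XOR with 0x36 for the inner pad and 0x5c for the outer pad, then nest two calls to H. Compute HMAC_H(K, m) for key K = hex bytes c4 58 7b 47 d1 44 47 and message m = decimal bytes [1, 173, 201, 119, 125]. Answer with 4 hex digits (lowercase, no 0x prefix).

837a

Key hex bytes c4 58 7b 47 d1 44 47 is 7 bytes > B = 3, so hash it first: H(key) = 57 e3, then zero-pad to 3 bytes: K' = 57 e3 00.
K' ⊕ ipad = 61 d5 36.  K' ⊕ opad = 0b bf 5c.
Inner input = (K'⊕ipad) ∥ m = 61 d5 36 ∥ 01 ad c9 77 7d.
Inner hash: even-index sum = 443 mod 256 = 187; odd-index sum = 540 mod 256 = 28 → bb 1c.
Outer input = (K'⊕opad) ∥ inner = 0b bf 5c ∥ bb 1c.
Outer hash (tag): even-index sum = 131 mod 256 = 131; odd-index sum = 378 mod 256 = 122 → 83 7a.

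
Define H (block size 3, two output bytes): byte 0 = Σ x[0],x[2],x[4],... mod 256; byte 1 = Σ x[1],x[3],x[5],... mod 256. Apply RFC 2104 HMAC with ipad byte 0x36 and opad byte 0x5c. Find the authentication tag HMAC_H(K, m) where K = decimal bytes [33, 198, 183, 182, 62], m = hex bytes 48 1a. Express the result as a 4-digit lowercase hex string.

3890

Key decimal bytes [33, 198, 183, 182, 62] = 21 c6 b7 b6 3e is 5 bytes > B = 3, so hash it first: H(key) = 16 7c, then zero-pad to 3 bytes: K' = 16 7c 00.
K' ⊕ ipad = 20 4a 36.  K' ⊕ opad = 4a 20 5c.
Inner input = (K'⊕ipad) ∥ m = 20 4a 36 ∥ 48 1a.
Inner hash: even-index sum = 112 mod 256 = 112; odd-index sum = 146 mod 256 = 146 → 70 92.
Outer input = (K'⊕opad) ∥ inner = 4a 20 5c ∥ 70 92.
Outer hash (tag): even-index sum = 312 mod 256 = 56; odd-index sum = 144 mod 256 = 144 → 38 90.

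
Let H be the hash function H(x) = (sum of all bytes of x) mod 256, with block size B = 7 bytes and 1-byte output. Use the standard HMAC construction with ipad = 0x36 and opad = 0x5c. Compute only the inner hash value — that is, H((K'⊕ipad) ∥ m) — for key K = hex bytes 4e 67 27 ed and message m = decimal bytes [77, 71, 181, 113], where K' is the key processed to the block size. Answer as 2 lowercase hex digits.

Key hex bytes 4e 67 27 ed is 4 bytes ≤ B = 7; zero-pad to 7 bytes: K' = 4e 67 27 ed 00 00 00.
K' ⊕ ipad = 78 51 11 db 36 36 36.
Inner input = 78 51 11 db 36 36 36 ∥ 4d 47 b5 71.
Inner hash: sum = 120+81+17+219+54+54+54+77+71+181+113 = 1041; mod 256 = 17 → 11.

11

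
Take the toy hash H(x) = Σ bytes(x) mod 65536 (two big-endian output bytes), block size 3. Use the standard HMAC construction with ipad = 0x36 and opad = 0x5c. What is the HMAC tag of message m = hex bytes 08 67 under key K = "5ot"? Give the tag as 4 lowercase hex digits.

Key "5ot" = 35 6f 74 is exactly B = 3 bytes: K' = 35 6f 74.
K' ⊕ ipad = 03 59 42.  K' ⊕ opad = 69 33 28.
Inner input = (K'⊕ipad) ∥ m = 03 59 42 ∥ 08 67.
Inner hash: sum = 3+89+66+8+103 = 269 → 01 0d.
Outer input = (K'⊕opad) ∥ inner = 69 33 28 ∥ 01 0d.
Outer hash (tag): sum = 105+51+40+1+13 = 210 → 00 d2.

00d2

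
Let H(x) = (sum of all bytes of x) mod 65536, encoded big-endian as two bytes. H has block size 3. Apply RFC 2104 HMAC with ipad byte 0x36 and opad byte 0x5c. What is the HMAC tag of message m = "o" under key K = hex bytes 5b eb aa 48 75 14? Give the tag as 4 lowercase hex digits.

0228

Key hex bytes 5b eb aa 48 75 14 is 6 bytes > B = 3, so hash it first: H(key) = 02 c1, then zero-pad to 3 bytes: K' = 02 c1 00.
K' ⊕ ipad = 34 f7 36.  K' ⊕ opad = 5e 9d 5c.
Inner input = (K'⊕ipad) ∥ m = 34 f7 36 ∥ 6f.
Inner hash: sum = 52+247+54+111 = 464 → 01 d0.
Outer input = (K'⊕opad) ∥ inner = 5e 9d 5c ∥ 01 d0.
Outer hash (tag): sum = 94+157+92+1+208 = 552 → 02 28.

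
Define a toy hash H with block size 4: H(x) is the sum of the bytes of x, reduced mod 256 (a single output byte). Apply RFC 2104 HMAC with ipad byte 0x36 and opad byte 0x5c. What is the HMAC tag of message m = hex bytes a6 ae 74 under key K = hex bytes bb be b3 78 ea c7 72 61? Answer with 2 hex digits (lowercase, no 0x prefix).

10

Key hex bytes bb be b3 78 ea c7 72 61 is 8 bytes > B = 4, so hash it first: H(key) = 28, then zero-pad to 4 bytes: K' = 28 00 00 00.
K' ⊕ ipad = 1e 36 36 36.  K' ⊕ opad = 74 5c 5c 5c.
Inner input = (K'⊕ipad) ∥ m = 1e 36 36 36 ∥ a6 ae 74.
Inner hash: sum = 30+54+54+54+166+174+116 = 648; mod 256 = 136 → 88.
Outer input = (K'⊕opad) ∥ inner = 74 5c 5c 5c ∥ 88.
Outer hash (tag): sum = 116+92+92+92+136 = 528; mod 256 = 16 → 10.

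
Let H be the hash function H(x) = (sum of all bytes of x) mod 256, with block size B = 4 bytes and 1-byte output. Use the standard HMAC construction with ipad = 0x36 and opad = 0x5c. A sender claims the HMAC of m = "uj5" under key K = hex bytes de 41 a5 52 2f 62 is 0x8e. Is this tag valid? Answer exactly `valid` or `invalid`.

invalid

Key hex bytes de 41 a5 52 2f 62 is 6 bytes > B = 4, so hash it first: H(key) = a7, then zero-pad to 4 bytes: K' = a7 00 00 00.
K' ⊕ ipad = 91 36 36 36; K' ⊕ opad = fb 5c 5c 5c.
Inner hash: sum = 145+54+54+54+117+106+53 = 583; mod 256 = 71 → 47.
Outer hash (recomputed tag): sum = 251+92+92+92+71 = 598; mod 256 = 86 → 56.
Recomputed tag = 56; claimed = 8e → mismatch.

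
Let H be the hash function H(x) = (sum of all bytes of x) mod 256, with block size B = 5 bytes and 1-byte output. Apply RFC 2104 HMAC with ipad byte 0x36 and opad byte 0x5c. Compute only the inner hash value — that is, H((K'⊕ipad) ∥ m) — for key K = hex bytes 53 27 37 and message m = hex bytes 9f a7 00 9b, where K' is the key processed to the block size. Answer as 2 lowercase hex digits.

Key hex bytes 53 27 37 is 3 bytes ≤ B = 5; zero-pad to 5 bytes: K' = 53 27 37 00 00.
K' ⊕ ipad = 65 11 01 36 36.
Inner input = 65 11 01 36 36 ∥ 9f a7 00 9b.
Inner hash: sum = 101+17+1+54+54+159+167+0+155 = 708; mod 256 = 196 → c4.

c4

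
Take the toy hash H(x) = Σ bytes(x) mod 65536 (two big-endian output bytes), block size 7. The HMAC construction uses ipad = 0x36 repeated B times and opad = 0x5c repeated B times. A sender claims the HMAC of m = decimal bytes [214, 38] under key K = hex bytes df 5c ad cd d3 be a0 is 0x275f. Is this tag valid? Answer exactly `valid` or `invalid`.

Key hex bytes df 5c ad cd d3 be a0 is exactly B = 7 bytes: K' = df 5c ad cd d3 be a0.
K' ⊕ ipad = e9 6a 9b fb e5 88 96; K' ⊕ opad = 83 00 f1 91 8f e2 fc.
Inner hash: sum = 233+106+155+251+229+136+150+214+38 = 1512 → 05 e8.
Outer hash (recomputed tag): sum = 131+0+241+145+143+226+252+5+232 = 1375 → 05 5f.
Recomputed tag = 055f; claimed = 275f → mismatch.

invalid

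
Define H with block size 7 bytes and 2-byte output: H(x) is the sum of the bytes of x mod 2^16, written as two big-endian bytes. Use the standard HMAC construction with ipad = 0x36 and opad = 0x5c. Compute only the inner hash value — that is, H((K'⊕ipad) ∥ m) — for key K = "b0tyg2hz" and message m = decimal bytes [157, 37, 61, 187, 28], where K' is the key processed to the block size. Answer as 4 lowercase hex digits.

03e4

Key "b0tyg2hz" = 62 30 74 79 67 32 68 7a is 8 bytes > B = 7, so hash it first: H(key) = 02 fa, then zero-pad to 7 bytes: K' = 02 fa 00 00 00 00 00.
K' ⊕ ipad = 34 cc 36 36 36 36 36.
Inner input = 34 cc 36 36 36 36 36 ∥ 9d 25 3d bb 1c.
Inner hash: sum = 52+204+54+54+54+54+54+157+37+61+187+28 = 996 → 03 e4.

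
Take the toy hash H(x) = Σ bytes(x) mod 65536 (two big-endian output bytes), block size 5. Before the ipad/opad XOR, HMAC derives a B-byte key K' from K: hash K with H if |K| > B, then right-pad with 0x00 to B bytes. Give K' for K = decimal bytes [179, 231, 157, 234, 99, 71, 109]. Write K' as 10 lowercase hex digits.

|K| = 7 > B = 5, so first hash the key.
H(K): sum = 179+231+157+234+99+71+109 = 1080 → 04 38.
Zero-pad H(K) = 04 38 to 5 bytes: K' = 04 38 00 00 00.

0438000000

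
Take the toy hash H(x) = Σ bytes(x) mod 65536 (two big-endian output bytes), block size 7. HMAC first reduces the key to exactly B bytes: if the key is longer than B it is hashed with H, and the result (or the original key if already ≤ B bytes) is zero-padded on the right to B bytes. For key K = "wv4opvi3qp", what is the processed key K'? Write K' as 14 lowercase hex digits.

|K| = 10 > B = 7, so first hash the key.
H(K): sum = 119+118+52+111+112+118+105+51+113+112 = 1011 → 03 f3.
Zero-pad H(K) = 03 f3 to 7 bytes: K' = 03 f3 00 00 00 00 00.

03f30000000000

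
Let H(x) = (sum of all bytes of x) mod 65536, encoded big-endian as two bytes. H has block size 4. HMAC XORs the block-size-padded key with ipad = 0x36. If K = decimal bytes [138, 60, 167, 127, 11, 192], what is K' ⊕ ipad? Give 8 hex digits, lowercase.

34813636

Key decimal bytes [138, 60, 167, 127, 11, 192] = 8a 3c a7 7f 0b c0 is 6 bytes > B = 4, so hash it first: H(key) = 02 b7, then zero-pad to 4 bytes: K' = 02 b7 00 00.
XOR each byte with 0x36: 02⊕36=34, b7⊕36=81, 00⊕36=36, 00⊕36=36.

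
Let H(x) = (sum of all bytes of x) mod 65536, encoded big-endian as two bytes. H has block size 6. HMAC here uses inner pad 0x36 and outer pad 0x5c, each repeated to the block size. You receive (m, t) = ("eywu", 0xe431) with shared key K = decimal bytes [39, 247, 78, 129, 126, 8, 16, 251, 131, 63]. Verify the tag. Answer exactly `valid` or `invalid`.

invalid

Key decimal bytes [39, 247, 78, 129, 126, 8, 16, 251, 131, 63] = 27 f7 4e 81 7e 08 10 fb 83 3f is 10 bytes > B = 6, so hash it first: H(key) = 04 40, then zero-pad to 6 bytes: K' = 04 40 00 00 00 00.
K' ⊕ ipad = 32 76 36 36 36 36; K' ⊕ opad = 58 1c 5c 5c 5c 5c.
Inner hash: sum = 50+118+54+54+54+54+101+121+119+117 = 842 → 03 4a.
Outer hash (recomputed tag): sum = 88+28+92+92+92+92+3+74 = 561 → 02 31.
Recomputed tag = 0231; claimed = e431 → mismatch.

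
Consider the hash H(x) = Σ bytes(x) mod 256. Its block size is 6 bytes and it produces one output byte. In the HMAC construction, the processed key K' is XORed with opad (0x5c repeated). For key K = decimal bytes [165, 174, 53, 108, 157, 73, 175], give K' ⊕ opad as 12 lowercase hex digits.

d55c5c5c5c5c

Key decimal bytes [165, 174, 53, 108, 157, 73, 175] = a5 ae 35 6c 9d 49 af is 7 bytes > B = 6, so hash it first: H(key) = 89, then zero-pad to 6 bytes: K' = 89 00 00 00 00 00.
XOR each byte with 0x5c: 89⊕5c=d5, 00⊕5c=5c, 00⊕5c=5c, 00⊕5c=5c, 00⊕5c=5c, 00⊕5c=5c.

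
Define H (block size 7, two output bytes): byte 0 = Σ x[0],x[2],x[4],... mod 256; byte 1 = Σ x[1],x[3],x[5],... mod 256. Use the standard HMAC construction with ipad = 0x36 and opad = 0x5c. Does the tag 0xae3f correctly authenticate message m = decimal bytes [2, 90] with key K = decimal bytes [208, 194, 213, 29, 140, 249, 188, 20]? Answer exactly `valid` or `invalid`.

Key decimal bytes [208, 194, 213, 29, 140, 249, 188, 20] = d0 c2 d5 1d 8c f9 bc 14 is 8 bytes > B = 7, so hash it first: H(key) = ed ec, then zero-pad to 7 bytes: K' = ed ec 00 00 00 00 00.
K' ⊕ ipad = db da 36 36 36 36 36; K' ⊕ opad = b1 b0 5c 5c 5c 5c 5c.
Inner hash: even-index sum = 471 mod 256 = 215; odd-index sum = 328 mod 256 = 72 → d7 48.
Outer hash (recomputed tag): even-index sum = 525 mod 256 = 13; odd-index sum = 575 mod 256 = 63 → 0d 3f.
Recomputed tag = 0d3f; claimed = ae3f → mismatch.

invalid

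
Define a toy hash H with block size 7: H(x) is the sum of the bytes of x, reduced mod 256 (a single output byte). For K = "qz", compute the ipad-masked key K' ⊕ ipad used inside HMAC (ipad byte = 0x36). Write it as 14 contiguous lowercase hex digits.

474c3636363636

Key "qz" = 71 7a is 2 bytes ≤ B = 7; zero-pad to 7 bytes: K' = 71 7a 00 00 00 00 00.
XOR each byte with 0x36: 71⊕36=47, 7a⊕36=4c, 00⊕36=36, 00⊕36=36, 00⊕36=36, 00⊕36=36, 00⊕36=36.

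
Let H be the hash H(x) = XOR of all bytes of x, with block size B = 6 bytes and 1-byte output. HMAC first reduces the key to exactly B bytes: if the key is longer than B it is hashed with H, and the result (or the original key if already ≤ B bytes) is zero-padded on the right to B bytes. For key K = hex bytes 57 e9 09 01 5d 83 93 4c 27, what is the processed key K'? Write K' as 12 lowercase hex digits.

|K| = 9 > B = 6, so first hash the key.
H(K): XOR 57⊕e9⊕09⊕01⊕5d⊕83⊕93⊕4c⊕27 = 90.
Zero-pad H(K) = 90 to 6 bytes: K' = 90 00 00 00 00 00.

900000000000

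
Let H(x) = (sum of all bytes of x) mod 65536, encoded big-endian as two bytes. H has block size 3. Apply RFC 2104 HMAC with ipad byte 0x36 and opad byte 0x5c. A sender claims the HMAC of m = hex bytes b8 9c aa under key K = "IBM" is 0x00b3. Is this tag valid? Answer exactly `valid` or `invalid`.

valid

Key "IBM" = 49 42 4d is exactly B = 3 bytes: K' = 49 42 4d.
K' ⊕ ipad = 7f 74 7b; K' ⊕ opad = 15 1e 11.
Inner hash: sum = 127+116+123+184+156+170 = 876 → 03 6c.
Outer hash (recomputed tag): sum = 21+30+17+3+108 = 179 → 00 b3.
Recomputed tag = 00b3; claimed = 00b3 → match.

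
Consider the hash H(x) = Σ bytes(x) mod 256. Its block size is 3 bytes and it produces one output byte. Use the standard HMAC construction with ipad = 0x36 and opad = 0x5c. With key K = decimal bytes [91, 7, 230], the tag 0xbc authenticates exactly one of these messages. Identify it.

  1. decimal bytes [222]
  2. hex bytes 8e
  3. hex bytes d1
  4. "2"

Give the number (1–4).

4

Key decimal bytes [91, 7, 230] = 5b 07 e6 is exactly B = 3 bytes: K' = 5b 07 e6.
K' ⊕ ipad = 6d 31 d0; K' ⊕ opad = 07 5b ba.
m1: inner = H(6d 31 d0 de) = 4c; tag = H(07 5b ba 4c) = 68
m2: inner = H(6d 31 d0 8e) = fc; tag = H(07 5b ba fc) = 18
m3: inner = H(6d 31 d0 d1) = 3f; tag = H(07 5b ba 3f) = 5b
m4: inner = H(6d 31 d0 32) = a0; tag = H(07 5b ba a0) = bc ← matches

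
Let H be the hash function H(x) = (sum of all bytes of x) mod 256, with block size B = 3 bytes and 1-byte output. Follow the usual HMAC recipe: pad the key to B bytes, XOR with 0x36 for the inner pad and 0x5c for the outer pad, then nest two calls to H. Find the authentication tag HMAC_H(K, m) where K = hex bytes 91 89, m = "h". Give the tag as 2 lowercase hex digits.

02

Key hex bytes 91 89 is 2 bytes ≤ B = 3; zero-pad to 3 bytes: K' = 91 89 00.
K' ⊕ ipad = a7 bf 36.  K' ⊕ opad = cd d5 5c.
Inner input = (K'⊕ipad) ∥ m = a7 bf 36 ∥ 68.
Inner hash: sum = 167+191+54+104 = 516; mod 256 = 4 → 04.
Outer input = (K'⊕opad) ∥ inner = cd d5 5c ∥ 04.
Outer hash (tag): sum = 205+213+92+4 = 514; mod 256 = 2 → 02.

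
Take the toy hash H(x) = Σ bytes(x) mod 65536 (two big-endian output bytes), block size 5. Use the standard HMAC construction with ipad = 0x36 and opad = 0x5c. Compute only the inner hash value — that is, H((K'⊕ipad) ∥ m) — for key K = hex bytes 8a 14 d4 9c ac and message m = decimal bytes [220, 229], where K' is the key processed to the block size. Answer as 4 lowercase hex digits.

04c5

Key hex bytes 8a 14 d4 9c ac is exactly B = 5 bytes: K' = 8a 14 d4 9c ac.
K' ⊕ ipad = bc 22 e2 aa 9a.
Inner input = bc 22 e2 aa 9a ∥ dc e5.
Inner hash: sum = 188+34+226+170+154+220+229 = 1221 → 04 c5.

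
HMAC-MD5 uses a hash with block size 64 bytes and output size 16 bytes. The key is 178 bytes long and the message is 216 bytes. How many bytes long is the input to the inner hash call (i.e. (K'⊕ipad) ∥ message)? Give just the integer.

280

Key is 178 > 64 bytes, so it is hashed to 16 bytes then zero-padded to 64: |K'| = 64.
Inner input = (K'⊕ipad) ∥ m → 64 + 216 = 280 bytes.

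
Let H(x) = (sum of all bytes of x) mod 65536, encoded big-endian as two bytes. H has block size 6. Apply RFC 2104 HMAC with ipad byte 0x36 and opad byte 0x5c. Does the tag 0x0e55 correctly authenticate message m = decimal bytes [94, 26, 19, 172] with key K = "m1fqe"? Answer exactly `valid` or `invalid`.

Key "m1fqe" = 6d 31 66 71 65 is 5 bytes ≤ B = 6; zero-pad to 6 bytes: K' = 6d 31 66 71 65 00.
K' ⊕ ipad = 5b 07 50 47 53 36; K' ⊕ opad = 31 6d 3a 2d 39 5c.
Inner hash: sum = 91+7+80+71+83+54+94+26+19+172 = 697 → 02 b9.
Outer hash (recomputed tag): sum = 49+109+58+45+57+92+2+185 = 597 → 02 55.
Recomputed tag = 0255; claimed = 0e55 → mismatch.

invalid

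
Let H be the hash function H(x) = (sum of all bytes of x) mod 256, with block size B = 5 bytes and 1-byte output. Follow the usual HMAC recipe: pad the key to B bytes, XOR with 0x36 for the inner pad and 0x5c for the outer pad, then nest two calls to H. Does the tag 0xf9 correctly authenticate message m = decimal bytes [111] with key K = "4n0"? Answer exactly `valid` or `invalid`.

Key "4n0" = 34 6e 30 is 3 bytes ≤ B = 5; zero-pad to 5 bytes: K' = 34 6e 30 00 00.
K' ⊕ ipad = 02 58 06 36 36; K' ⊕ opad = 68 32 6c 5c 5c.
Inner hash: sum = 2+88+6+54+54+111 = 315; mod 256 = 59 → 3b.
Outer hash (recomputed tag): sum = 104+50+108+92+92+59 = 505; mod 256 = 249 → f9.
Recomputed tag = f9; claimed = f9 → match.

valid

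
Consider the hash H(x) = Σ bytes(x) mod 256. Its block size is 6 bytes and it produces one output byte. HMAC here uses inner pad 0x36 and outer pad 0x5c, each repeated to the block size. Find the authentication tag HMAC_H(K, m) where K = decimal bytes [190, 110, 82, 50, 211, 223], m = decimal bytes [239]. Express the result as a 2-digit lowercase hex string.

a7

Key decimal bytes [190, 110, 82, 50, 211, 223] = be 6e 52 32 d3 df is exactly B = 6 bytes: K' = be 6e 52 32 d3 df.
K' ⊕ ipad = 88 58 64 04 e5 e9.  K' ⊕ opad = e2 32 0e 6e 8f 83.
Inner input = (K'⊕ipad) ∥ m = 88 58 64 04 e5 e9 ∥ ef.
Inner hash: sum = 136+88+100+4+229+233+239 = 1029; mod 256 = 5 → 05.
Outer input = (K'⊕opad) ∥ inner = e2 32 0e 6e 8f 83 ∥ 05.
Outer hash (tag): sum = 226+50+14+110+143+131+5 = 679; mod 256 = 167 → a7.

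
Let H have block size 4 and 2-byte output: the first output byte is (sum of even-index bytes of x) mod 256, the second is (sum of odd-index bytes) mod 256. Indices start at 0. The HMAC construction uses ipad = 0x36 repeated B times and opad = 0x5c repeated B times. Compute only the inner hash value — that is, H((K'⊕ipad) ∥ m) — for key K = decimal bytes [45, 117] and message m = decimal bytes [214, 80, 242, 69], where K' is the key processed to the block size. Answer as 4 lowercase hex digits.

Key decimal bytes [45, 117] = 2d 75 is 2 bytes ≤ B = 4; zero-pad to 4 bytes: K' = 2d 75 00 00.
K' ⊕ ipad = 1b 43 36 36.
Inner input = 1b 43 36 36 ∥ d6 50 f2 45.
Inner hash: even-index sum = 537 mod 256 = 25; odd-index sum = 270 mod 256 = 14 → 19 0e.

190e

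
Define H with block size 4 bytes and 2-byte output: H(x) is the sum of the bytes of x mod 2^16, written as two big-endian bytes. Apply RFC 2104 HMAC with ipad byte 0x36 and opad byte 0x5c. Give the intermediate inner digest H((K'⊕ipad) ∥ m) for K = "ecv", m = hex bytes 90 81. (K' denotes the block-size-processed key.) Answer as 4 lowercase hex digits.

Key "ecv" = 65 63 76 is 3 bytes ≤ B = 4; zero-pad to 4 bytes: K' = 65 63 76 00.
K' ⊕ ipad = 53 55 40 36.
Inner input = 53 55 40 36 ∥ 90 81.
Inner hash: sum = 83+85+64+54+144+129 = 559 → 02 2f.

022f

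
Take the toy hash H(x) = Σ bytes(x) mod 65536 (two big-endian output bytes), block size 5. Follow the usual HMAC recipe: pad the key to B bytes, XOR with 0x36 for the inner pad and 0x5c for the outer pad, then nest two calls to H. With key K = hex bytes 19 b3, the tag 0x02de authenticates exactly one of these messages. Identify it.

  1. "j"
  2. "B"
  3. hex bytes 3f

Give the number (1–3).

Key hex bytes 19 b3 is 2 bytes ≤ B = 5; zero-pad to 5 bytes: K' = 19 b3 00 00 00.
K' ⊕ ipad = 2f 85 36 36 36; K' ⊕ opad = 45 ef 5c 5c 5c.
m1: inner = H(2f 85 36 36 36 6a) = 01 c0; tag = H(45 ef 5c 5c 5c 01 c0) = 0309
m2: inner = H(2f 85 36 36 36 42) = 01 98; tag = H(45 ef 5c 5c 5c 01 98) = 02e1
m3: inner = H(2f 85 36 36 36 3f) = 01 95; tag = H(45 ef 5c 5c 5c 01 95) = 02de ← matches

3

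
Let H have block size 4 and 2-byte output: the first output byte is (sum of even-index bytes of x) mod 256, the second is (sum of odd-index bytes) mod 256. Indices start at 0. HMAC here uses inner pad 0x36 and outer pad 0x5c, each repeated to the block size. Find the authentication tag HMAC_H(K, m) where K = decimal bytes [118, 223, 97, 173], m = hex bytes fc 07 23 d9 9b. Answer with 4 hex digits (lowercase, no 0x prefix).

Key decimal bytes [118, 223, 97, 173] = 76 df 61 ad is exactly B = 4 bytes: K' = 76 df 61 ad.
K' ⊕ ipad = 40 e9 57 9b.  K' ⊕ opad = 2a 83 3d f1.
Inner input = (K'⊕ipad) ∥ m = 40 e9 57 9b ∥ fc 07 23 d9 9b.
Inner hash: even-index sum = 593 mod 256 = 81; odd-index sum = 612 mod 256 = 100 → 51 64.
Outer input = (K'⊕opad) ∥ inner = 2a 83 3d f1 ∥ 51 64.
Outer hash (tag): even-index sum = 184 mod 256 = 184; odd-index sum = 472 mod 256 = 216 → b8 d8.

b8d8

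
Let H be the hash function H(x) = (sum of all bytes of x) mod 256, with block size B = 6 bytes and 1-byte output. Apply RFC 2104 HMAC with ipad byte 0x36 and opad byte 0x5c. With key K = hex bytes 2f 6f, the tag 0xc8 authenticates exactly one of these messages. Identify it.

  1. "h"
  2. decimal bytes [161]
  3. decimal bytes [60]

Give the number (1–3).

Key hex bytes 2f 6f is 2 bytes ≤ B = 6; zero-pad to 6 bytes: K' = 2f 6f 00 00 00 00.
K' ⊕ ipad = 19 59 36 36 36 36; K' ⊕ opad = 73 33 5c 5c 5c 5c.
m1: inner = H(19 59 36 36 36 36 68) = b2; tag = H(73 33 5c 5c 5c 5c b2) = c8 ← matches
m2: inner = H(19 59 36 36 36 36 a1) = eb; tag = H(73 33 5c 5c 5c 5c eb) = 01
m3: inner = H(19 59 36 36 36 36 3c) = 86; tag = H(73 33 5c 5c 5c 5c 86) = 9c

1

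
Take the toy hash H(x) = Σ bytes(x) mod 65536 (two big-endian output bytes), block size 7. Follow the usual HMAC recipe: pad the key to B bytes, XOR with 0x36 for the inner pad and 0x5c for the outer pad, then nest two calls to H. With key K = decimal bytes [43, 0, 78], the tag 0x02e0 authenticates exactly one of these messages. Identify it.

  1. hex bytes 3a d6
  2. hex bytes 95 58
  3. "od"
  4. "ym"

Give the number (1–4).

4

Key decimal bytes [43, 0, 78] = 2b 00 4e is 3 bytes ≤ B = 7; zero-pad to 7 bytes: K' = 2b 00 4e 00 00 00 00.
K' ⊕ ipad = 1d 36 78 36 36 36 36; K' ⊕ opad = 77 5c 12 5c 5c 5c 5c.
m1: inner = H(1d 36 78 36 36 36 36 3a d6) = 02 b3; tag = H(77 5c 12 5c 5c 5c 5c 02 b3) = 030a
m2: inner = H(1d 36 78 36 36 36 36 95 58) = 02 90; tag = H(77 5c 12 5c 5c 5c 5c 02 90) = 02e7
m3: inner = H(1d 36 78 36 36 36 36 6f 64) = 02 76; tag = H(77 5c 12 5c 5c 5c 5c 02 76) = 02cd
m4: inner = H(1d 36 78 36 36 36 36 79 6d) = 02 89; tag = H(77 5c 12 5c 5c 5c 5c 02 89) = 02e0 ← matches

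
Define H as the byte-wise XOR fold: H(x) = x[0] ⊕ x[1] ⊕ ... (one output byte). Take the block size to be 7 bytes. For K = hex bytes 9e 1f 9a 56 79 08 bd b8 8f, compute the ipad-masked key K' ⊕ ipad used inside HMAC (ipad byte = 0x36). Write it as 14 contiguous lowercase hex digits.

80363636363636

Key hex bytes 9e 1f 9a 56 79 08 bd b8 8f is 9 bytes > B = 7, so hash it first: H(key) = b6, then zero-pad to 7 bytes: K' = b6 00 00 00 00 00 00.
XOR each byte with 0x36: b6⊕36=80, 00⊕36=36, 00⊕36=36, 00⊕36=36, 00⊕36=36, 00⊕36=36, 00⊕36=36.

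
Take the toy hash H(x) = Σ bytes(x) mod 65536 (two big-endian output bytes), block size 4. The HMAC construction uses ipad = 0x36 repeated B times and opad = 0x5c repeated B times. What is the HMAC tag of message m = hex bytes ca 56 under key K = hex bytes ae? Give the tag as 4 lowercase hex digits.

0262

Key hex bytes ae is 1 byte ≤ B = 4; zero-pad to 4 bytes: K' = ae 00 00 00.
K' ⊕ ipad = 98 36 36 36.  K' ⊕ opad = f2 5c 5c 5c.
Inner input = (K'⊕ipad) ∥ m = 98 36 36 36 ∥ ca 56.
Inner hash: sum = 152+54+54+54+202+86 = 602 → 02 5a.
Outer input = (K'⊕opad) ∥ inner = f2 5c 5c 5c ∥ 02 5a.
Outer hash (tag): sum = 242+92+92+92+2+90 = 610 → 02 62.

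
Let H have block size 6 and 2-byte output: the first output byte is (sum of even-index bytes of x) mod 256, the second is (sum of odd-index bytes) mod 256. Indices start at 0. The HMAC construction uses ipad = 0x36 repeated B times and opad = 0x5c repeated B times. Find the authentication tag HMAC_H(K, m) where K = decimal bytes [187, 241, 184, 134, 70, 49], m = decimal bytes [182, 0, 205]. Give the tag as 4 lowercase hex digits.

Key decimal bytes [187, 241, 184, 134, 70, 49] = bb f1 b8 86 46 31 is exactly B = 6 bytes: K' = bb f1 b8 86 46 31.
K' ⊕ ipad = 8d c7 8e b0 70 07.  K' ⊕ opad = e7 ad e4 da 1a 6d.
Inner input = (K'⊕ipad) ∥ m = 8d c7 8e b0 70 07 ∥ b6 00 cd.
Inner hash: even-index sum = 782 mod 256 = 14; odd-index sum = 382 mod 256 = 126 → 0e 7e.
Outer input = (K'⊕opad) ∥ inner = e7 ad e4 da 1a 6d ∥ 0e 7e.
Outer hash (tag): even-index sum = 499 mod 256 = 243; odd-index sum = 626 mod 256 = 114 → f3 72.

f372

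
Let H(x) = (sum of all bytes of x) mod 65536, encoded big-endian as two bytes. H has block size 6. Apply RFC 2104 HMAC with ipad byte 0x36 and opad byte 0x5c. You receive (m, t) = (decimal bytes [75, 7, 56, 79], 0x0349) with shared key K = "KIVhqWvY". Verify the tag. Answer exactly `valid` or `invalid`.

valid

Key "KIVhqWvY" = 4b 49 56 68 71 57 76 59 is 8 bytes > B = 6, so hash it first: H(key) = 02 e9, then zero-pad to 6 bytes: K' = 02 e9 00 00 00 00.
K' ⊕ ipad = 34 df 36 36 36 36; K' ⊕ opad = 5e b5 5c 5c 5c 5c.
Inner hash: sum = 52+223+54+54+54+54+75+7+56+79 = 708 → 02 c4.
Outer hash (recomputed tag): sum = 94+181+92+92+92+92+2+196 = 841 → 03 49.
Recomputed tag = 0349; claimed = 0349 → match.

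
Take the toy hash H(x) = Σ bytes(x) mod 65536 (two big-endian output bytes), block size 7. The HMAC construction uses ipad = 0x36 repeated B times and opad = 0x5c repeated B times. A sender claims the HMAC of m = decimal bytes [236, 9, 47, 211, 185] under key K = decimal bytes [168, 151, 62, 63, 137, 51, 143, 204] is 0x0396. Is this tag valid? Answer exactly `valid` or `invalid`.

Key decimal bytes [168, 151, 62, 63, 137, 51, 143, 204] = a8 97 3e 3f 89 33 8f cc is 8 bytes > B = 7, so hash it first: H(key) = 03 d3, then zero-pad to 7 bytes: K' = 03 d3 00 00 00 00 00.
K' ⊕ ipad = 35 e5 36 36 36 36 36; K' ⊕ opad = 5f 8f 5c 5c 5c 5c 5c.
Inner hash: sum = 53+229+54+54+54+54+54+236+9+47+211+185 = 1240 → 04 d8.
Outer hash (recomputed tag): sum = 95+143+92+92+92+92+92+4+216 = 918 → 03 96.
Recomputed tag = 0396; claimed = 0396 → match.

valid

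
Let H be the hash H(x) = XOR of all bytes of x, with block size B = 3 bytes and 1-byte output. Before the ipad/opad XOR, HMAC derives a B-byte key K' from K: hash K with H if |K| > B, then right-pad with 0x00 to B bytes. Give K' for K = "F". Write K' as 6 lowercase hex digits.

Key "F" = 46 is 1 byte ≤ B = 3; zero-pad to 3 bytes: K' = 46 00 00.

460000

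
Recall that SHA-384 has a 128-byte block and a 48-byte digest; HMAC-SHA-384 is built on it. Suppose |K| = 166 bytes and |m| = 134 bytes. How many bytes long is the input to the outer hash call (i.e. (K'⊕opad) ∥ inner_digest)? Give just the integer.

Key is 166 > 128 bytes, so it is hashed to 48 bytes then zero-padded to 128: |K'| = 128.
Outer input = (K'⊕opad) ∥ H(inner) → 128 + 48 = 176 bytes.

176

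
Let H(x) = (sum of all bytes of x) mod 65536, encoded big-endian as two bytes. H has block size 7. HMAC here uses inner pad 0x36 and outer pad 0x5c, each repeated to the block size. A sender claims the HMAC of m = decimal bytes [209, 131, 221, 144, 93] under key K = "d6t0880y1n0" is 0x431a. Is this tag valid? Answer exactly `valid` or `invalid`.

invalid

Key "d6t0880y1n0" = 64 36 74 30 38 38 30 79 31 6e 30 is 11 bytes > B = 7, so hash it first: H(key) = 03 26, then zero-pad to 7 bytes: K' = 03 26 00 00 00 00 00.
K' ⊕ ipad = 35 10 36 36 36 36 36; K' ⊕ opad = 5f 7a 5c 5c 5c 5c 5c.
Inner hash: sum = 53+16+54+54+54+54+54+209+131+221+144+93 = 1137 → 04 71.
Outer hash (recomputed tag): sum = 95+122+92+92+92+92+92+4+113 = 794 → 03 1a.
Recomputed tag = 031a; claimed = 431a → mismatch.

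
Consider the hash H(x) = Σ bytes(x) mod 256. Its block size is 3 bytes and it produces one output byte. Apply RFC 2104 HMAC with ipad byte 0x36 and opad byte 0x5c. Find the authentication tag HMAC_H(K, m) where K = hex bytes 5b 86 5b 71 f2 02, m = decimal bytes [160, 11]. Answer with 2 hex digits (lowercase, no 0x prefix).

63

Key hex bytes 5b 86 5b 71 f2 02 is 6 bytes > B = 3, so hash it first: H(key) = a1, then zero-pad to 3 bytes: K' = a1 00 00.
K' ⊕ ipad = 97 36 36.  K' ⊕ opad = fd 5c 5c.
Inner input = (K'⊕ipad) ∥ m = 97 36 36 ∥ a0 0b.
Inner hash: sum = 151+54+54+160+11 = 430; mod 256 = 174 → ae.
Outer input = (K'⊕opad) ∥ inner = fd 5c 5c ∥ ae.
Outer hash (tag): sum = 253+92+92+174 = 611; mod 256 = 99 → 63.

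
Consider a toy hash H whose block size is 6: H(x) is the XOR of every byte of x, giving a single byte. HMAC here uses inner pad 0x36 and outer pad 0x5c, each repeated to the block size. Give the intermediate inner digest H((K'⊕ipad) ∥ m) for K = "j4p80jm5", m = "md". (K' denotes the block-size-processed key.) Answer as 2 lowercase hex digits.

1d

Key "j4p80jm5" = 6a 34 70 38 30 6a 6d 35 is 8 bytes > B = 6, so hash it first: H(key) = 14, then zero-pad to 6 bytes: K' = 14 00 00 00 00 00.
K' ⊕ ipad = 22 36 36 36 36 36.
Inner input = 22 36 36 36 36 36 ∥ 6d 64.
Inner hash: XOR 22⊕36⊕36⊕36⊕36⊕36⊕6d⊕64 = 1d.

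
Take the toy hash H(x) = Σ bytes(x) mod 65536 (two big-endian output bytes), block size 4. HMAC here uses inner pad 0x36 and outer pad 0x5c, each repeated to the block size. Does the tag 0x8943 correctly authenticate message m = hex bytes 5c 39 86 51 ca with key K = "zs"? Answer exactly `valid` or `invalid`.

invalid

Key "zs" = 7a 73 is 2 bytes ≤ B = 4; zero-pad to 4 bytes: K' = 7a 73 00 00.
K' ⊕ ipad = 4c 45 36 36; K' ⊕ opad = 26 2f 5c 5c.
Inner hash: sum = 76+69+54+54+92+57+134+81+202 = 819 → 03 33.
Outer hash (recomputed tag): sum = 38+47+92+92+3+51 = 323 → 01 43.
Recomputed tag = 0143; claimed = 8943 → mismatch.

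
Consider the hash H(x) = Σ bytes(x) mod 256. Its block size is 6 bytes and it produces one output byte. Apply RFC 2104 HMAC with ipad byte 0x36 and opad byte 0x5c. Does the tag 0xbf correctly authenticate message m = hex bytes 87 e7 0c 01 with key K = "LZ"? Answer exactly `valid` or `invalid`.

Key "LZ" = 4c 5a is 2 bytes ≤ B = 6; zero-pad to 6 bytes: K' = 4c 5a 00 00 00 00.
K' ⊕ ipad = 7a 6c 36 36 36 36; K' ⊕ opad = 10 06 5c 5c 5c 5c.
Inner hash: sum = 122+108+54+54+54+54+135+231+12+1 = 825; mod 256 = 57 → 39.
Outer hash (recomputed tag): sum = 16+6+92+92+92+92+57 = 447; mod 256 = 191 → bf.
Recomputed tag = bf; claimed = bf → match.

valid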